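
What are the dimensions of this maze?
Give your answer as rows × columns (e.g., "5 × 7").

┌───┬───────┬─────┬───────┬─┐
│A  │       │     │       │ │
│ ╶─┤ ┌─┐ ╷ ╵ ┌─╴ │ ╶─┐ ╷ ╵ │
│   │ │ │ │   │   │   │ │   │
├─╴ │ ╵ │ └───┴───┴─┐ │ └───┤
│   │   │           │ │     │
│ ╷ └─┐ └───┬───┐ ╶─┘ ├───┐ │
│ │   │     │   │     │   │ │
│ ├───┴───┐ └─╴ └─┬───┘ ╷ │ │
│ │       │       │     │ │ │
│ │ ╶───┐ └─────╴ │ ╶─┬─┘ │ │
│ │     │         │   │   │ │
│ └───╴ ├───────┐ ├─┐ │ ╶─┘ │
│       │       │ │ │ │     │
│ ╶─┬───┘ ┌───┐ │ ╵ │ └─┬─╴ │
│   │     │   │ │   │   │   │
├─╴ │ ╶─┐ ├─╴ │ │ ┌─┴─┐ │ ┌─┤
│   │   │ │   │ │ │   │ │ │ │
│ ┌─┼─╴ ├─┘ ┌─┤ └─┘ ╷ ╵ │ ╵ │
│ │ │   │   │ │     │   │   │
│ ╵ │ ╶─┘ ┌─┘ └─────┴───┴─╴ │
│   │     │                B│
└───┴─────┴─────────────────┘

Counting the maze dimensions:
Rows (vertical): 11
Columns (horizontal): 14
Dimensions: 11 × 14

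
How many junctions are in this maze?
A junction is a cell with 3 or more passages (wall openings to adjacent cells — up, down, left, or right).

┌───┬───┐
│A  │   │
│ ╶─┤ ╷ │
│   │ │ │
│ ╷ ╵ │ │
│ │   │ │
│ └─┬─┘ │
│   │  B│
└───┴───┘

Checking each cell for number of passages:

Junctions found (3+ passages):
  (1, 0): 3 passages
Total junctions: 1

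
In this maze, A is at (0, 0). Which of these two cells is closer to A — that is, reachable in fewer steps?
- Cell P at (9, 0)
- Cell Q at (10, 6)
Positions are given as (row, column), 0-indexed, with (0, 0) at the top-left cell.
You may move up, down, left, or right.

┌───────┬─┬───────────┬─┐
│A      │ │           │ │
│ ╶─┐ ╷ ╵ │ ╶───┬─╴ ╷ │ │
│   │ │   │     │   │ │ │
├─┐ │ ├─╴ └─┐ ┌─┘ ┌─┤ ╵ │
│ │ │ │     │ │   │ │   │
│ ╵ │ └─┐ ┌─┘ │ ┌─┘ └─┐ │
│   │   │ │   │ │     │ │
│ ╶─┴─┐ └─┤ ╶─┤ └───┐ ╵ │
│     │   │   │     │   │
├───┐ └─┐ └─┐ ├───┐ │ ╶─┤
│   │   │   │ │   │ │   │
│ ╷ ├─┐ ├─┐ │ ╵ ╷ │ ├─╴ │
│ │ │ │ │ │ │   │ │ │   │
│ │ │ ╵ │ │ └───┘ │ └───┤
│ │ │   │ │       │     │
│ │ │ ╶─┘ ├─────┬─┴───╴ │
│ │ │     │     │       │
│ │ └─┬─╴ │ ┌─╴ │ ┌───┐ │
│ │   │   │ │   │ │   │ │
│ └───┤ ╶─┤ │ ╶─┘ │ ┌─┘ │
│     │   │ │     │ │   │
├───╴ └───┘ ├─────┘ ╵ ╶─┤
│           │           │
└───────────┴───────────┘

Shortest path A → P at (9, 0): 69 steps
Shortest path A → Q at (10, 6): 54 steps

Q is closer (54 steps vs 69 steps).

Path to P:

┌───────┬─┬───────────┬─┐
│A → ↓  │ │↱ → → → ↓  │ │
│ ╶─┐ ╷ ╵ │ ╶───┬─╴ ╷ │ │
│   │↓│   │↑ ↰  │↓ ↲│ │ │
├─┐ │ ├─╴ └─┐ ┌─┘ ┌─┤ ╵ │
│ │ │↓│     │↑│↓ ↲│ │   │
│ ╵ │ └─┐ ┌─┘ │ ┌─┘ └─┐ │
│   │↳ ↓│ │↱ ↑│↓│     │ │
│ ╶─┴─┐ └─┤ ╶─┤ └───┐ ╵ │
│     │↳ ↓│↑ ↰│↳ → ↓│   │
├───┐ └─┐ └─┐ ├───┐ │ ╶─┤
│   │   │↳ ↓│↑│↓ ↰│↓│   │
│ ╷ ├─┐ ├─┐ │ ╵ ╷ │ ├─╴ │
│ │ │ │ │ │↓│↑ ↲│↑│↓│   │
│ │ │ ╵ │ │ └───┘ │ └───┤
│ │ │   │ │↳ → → ↑│↳ → ↓│
│ │ │ ╶─┘ ├─────┬─┴───╴ │
│ │ │     │↓ ← ↰│↓ ← ← ↲│
│ │ └─┬─╴ │ ┌─╴ │ ┌───┐ │
│P│   │   │↓│↱ ↑│↓│   │ │
│ └───┤ ╶─┤ │ ╶─┘ │ ┌─┘ │
│↑ ← ↰│   │↓│↑ ← ↲│ │   │
├───╴ └───┘ ├─────┘ ╵ ╶─┤
│    ↑ ← ← ↲│           │
└───────────┴───────────┘

Path to Q:

┌───────┬─┬───────────┬─┐
│A → ↓  │ │↱ → → → ↓  │ │
│ ╶─┐ ╷ ╵ │ ╶───┬─╴ ╷ │ │
│   │↓│   │↑ ↰  │↓ ↲│ │ │
├─┐ │ ├─╴ └─┐ ┌─┘ ┌─┤ ╵ │
│ │ │↓│     │↑│↓ ↲│ │   │
│ ╵ │ └─┐ ┌─┘ │ ┌─┘ └─┐ │
│   │↳ ↓│ │↱ ↑│↓│     │ │
│ ╶─┴─┐ └─┤ ╶─┤ └───┐ ╵ │
│     │↳ ↓│↑ ↰│↳ → ↓│   │
├───┐ └─┐ └─┐ ├───┐ │ ╶─┤
│   │   │↳ ↓│↑│↓ ↰│↓│   │
│ ╷ ├─┐ ├─┐ │ ╵ ╷ │ ├─╴ │
│ │ │ │ │ │↓│↑ ↲│↑│↓│   │
│ │ │ ╵ │ │ └───┘ │ └───┤
│ │ │   │ │↳ → → ↑│↳ → ↓│
│ │ │ ╶─┘ ├─────┬─┴───╴ │
│ │ │     │     │↓ ← ← ↲│
│ │ └─┬─╴ │ ┌─╴ │ ┌───┐ │
│ │   │   │ │   │↓│   │ │
│ └───┤ ╶─┤ │ ╶─┘ │ ┌─┘ │
│     │   │ │Q ← ↲│ │   │
├───╴ └───┘ ├─────┘ ╵ ╶─┤
│           │           │
└───────────┴───────────┘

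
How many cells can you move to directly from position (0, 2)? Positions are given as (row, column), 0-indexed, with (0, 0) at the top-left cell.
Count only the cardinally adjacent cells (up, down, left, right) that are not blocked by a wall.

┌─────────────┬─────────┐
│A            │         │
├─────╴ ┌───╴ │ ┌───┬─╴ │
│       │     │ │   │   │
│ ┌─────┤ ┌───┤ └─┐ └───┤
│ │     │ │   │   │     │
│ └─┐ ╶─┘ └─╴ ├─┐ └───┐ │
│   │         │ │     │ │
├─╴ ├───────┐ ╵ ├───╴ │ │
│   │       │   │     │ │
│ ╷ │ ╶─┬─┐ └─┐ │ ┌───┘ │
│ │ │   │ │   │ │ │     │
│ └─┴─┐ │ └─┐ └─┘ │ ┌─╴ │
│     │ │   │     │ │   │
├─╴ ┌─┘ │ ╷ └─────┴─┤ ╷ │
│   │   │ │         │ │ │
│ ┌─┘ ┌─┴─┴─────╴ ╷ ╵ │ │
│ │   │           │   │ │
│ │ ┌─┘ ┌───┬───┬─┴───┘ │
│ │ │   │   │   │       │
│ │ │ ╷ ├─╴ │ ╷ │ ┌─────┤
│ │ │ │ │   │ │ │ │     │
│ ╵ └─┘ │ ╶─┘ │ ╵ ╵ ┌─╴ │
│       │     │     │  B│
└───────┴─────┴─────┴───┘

Checking passable neighbors of (0, 2):
Neighbors: (0, 1), (0, 3)
Count: 2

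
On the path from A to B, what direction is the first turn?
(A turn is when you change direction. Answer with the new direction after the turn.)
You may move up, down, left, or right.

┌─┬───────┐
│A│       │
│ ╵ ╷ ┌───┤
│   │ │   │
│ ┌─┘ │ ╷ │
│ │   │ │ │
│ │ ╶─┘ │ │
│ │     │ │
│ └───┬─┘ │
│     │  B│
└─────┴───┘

Directions: down, right, up, right, down, down, left, down, right, right, up, up, right, down, down, down
First turn direction: right

Solution:

┌─┬───────┐
│A│↱ ↓    │
│ ╵ ╷ ┌───┤
│↳ ↑│↓│↱ ↓│
│ ┌─┘ │ ╷ │
│ │↓ ↲│↑│↓│
│ │ ╶─┘ │ │
│ │↳ → ↑│↓│
│ └───┬─┘ │
│     │  B│
└─────┴───┘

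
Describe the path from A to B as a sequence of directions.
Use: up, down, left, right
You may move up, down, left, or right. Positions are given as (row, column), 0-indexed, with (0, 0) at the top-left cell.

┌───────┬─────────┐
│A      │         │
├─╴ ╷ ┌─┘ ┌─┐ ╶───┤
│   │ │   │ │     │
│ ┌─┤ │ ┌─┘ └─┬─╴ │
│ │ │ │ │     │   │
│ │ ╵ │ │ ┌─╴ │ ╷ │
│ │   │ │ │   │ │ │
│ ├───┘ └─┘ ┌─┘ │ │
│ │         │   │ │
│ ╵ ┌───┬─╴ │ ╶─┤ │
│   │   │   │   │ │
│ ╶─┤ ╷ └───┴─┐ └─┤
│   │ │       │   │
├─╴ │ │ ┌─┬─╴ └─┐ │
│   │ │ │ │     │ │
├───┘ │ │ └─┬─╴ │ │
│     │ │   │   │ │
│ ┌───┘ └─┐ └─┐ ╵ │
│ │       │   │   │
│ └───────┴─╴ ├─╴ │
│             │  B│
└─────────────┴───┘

Finding the path and converting it to directions:
Path through cells: (0,0) → (0,1) → (1,1) → (1,0) → (2,0) → (3,0) → (4,0) → (5,0) → (5,1) → (4,1) → (4,2) → (4,3) → (3,3) → (2,3) → (1,3) → (1,4) → (0,4) → (0,5) → (0,6) → (1,6) → (1,7) → (1,8) → (2,8) → (2,7) → (3,7) → (4,7) → (4,6) → (5,6) → (5,7) → (6,7) → (6,8) → (7,8) → (8,8) → (9,8) → (10,8)
Directions: right, down, left, down, down, down, down, right, up, right, right, up, up, up, right, up, right, right, down, right, right, down, left, down, down, left, down, right, down, right, down, down, down, down

Solution:

┌───────┬─────────┐
│A ↓    │↱ → ↓    │
├─╴ ╷ ┌─┘ ┌─┐ ╶───┤
│↓ ↲│ │↱ ↑│ │↳ → ↓│
│ ┌─┤ │ ┌─┘ └─┬─╴ │
│↓│ │ │↑│     │↓ ↲│
│ │ ╵ │ │ ┌─╴ │ ╷ │
│↓│   │↑│ │   │↓│ │
│ ├───┘ └─┘ ┌─┘ │ │
│↓│↱ → ↑    │↓ ↲│ │
│ ╵ ┌───┬─╴ │ ╶─┤ │
│↳ ↑│   │   │↳ ↓│ │
│ ╶─┤ ╷ └───┴─┐ └─┤
│   │ │       │↳ ↓│
├─╴ │ │ ┌─┬─╴ └─┐ │
│   │ │ │ │     │↓│
├───┘ │ │ └─┬─╴ │ │
│     │ │   │   │↓│
│ ┌───┘ └─┐ └─┐ ╵ │
│ │       │   │  ↓│
│ └───────┴─╴ ├─╴ │
│             │  B│
└─────────────┴───┘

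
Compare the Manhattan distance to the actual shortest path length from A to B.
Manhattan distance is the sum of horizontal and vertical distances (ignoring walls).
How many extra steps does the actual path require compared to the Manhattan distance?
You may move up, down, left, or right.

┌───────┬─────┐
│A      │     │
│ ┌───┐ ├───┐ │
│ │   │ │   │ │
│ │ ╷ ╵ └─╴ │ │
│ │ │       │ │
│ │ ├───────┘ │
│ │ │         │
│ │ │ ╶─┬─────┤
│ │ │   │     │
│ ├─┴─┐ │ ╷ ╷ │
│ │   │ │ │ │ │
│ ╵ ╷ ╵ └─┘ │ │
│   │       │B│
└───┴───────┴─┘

Manhattan distance: |6 - 0| + |6 - 0| = 12
Actual path length: 18
Extra steps: 18 - 12 = 6

Solution:

┌───────┬─────┐
│A      │     │
│ ┌───┐ ├───┐ │
│↓│   │ │   │ │
│ │ ╷ ╵ └─╴ │ │
│↓│ │       │ │
│ │ ├───────┘ │
│↓│ │         │
│ │ │ ╶─┬─────┤
│↓│ │   │  ↱ ↓│
│ ├─┴─┐ │ ╷ ╷ │
│↓│↱ ↓│ │ │↑│↓│
│ ╵ ╷ ╵ └─┘ │ │
│↳ ↑│↳ → → ↑│B│
└───┴───────┴─┘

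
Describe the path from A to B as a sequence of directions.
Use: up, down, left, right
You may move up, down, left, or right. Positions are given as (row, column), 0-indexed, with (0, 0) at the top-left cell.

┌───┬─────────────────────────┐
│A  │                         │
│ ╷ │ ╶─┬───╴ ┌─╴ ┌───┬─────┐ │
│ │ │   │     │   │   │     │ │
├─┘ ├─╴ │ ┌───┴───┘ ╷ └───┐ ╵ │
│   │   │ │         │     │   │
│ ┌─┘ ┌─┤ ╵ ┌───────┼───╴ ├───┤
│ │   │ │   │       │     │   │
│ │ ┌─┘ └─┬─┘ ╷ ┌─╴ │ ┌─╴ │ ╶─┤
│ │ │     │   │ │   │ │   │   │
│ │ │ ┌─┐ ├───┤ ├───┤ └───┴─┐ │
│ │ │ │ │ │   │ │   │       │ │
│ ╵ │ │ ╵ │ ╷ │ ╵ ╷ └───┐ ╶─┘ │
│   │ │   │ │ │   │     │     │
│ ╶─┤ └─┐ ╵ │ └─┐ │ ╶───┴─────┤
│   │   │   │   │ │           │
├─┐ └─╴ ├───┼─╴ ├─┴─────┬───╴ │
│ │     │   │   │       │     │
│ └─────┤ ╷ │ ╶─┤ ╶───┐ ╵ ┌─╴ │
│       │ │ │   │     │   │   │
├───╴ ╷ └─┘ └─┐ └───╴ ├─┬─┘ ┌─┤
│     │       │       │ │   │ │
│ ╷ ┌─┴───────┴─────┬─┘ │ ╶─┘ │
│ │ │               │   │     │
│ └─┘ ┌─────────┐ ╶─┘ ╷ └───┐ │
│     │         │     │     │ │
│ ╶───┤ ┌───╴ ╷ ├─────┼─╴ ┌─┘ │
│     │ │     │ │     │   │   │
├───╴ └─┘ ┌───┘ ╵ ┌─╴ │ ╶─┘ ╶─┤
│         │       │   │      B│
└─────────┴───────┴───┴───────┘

Finding the path and converting it to directions:
Path through cells: (0,0) → (0,1) → (1,1) → (2,1) → (2,0) → (3,0) → (4,0) → (5,0) → (6,0) → (7,0) → (7,1) → (8,1) → (8,2) → (8,3) → (7,3) → (7,2) → (6,2) → (5,2) → (4,2) → (4,3) → (4,4) → (5,4) → (6,4) → (7,4) → (7,5) → (6,5) → (5,5) → (5,6) → (6,6) → (7,6) → (7,7) → (8,7) → (8,6) → (9,6) → (9,7) → (10,7) → (10,8) → (10,9) → (10,10) → (9,10) → (9,9) → (9,8) → (8,8) → (8,9) → (8,10) → (8,11) → (9,11) → (9,12) → (8,12) → (8,13) → (8,14) → (9,14) → (9,13) → (10,13) → (10,12) → (11,12) → (11,13) → (11,14) → (12,14) → (13,14) → (13,13) → (14,13) → (14,14)
Directions: right, down, down, left, down, down, down, down, down, right, down, right, right, up, left, up, up, up, right, right, down, down, down, right, up, up, right, down, down, right, down, left, down, right, down, right, right, right, up, left, left, up, right, right, right, down, right, up, right, right, down, left, down, left, down, right, right, down, down, left, down, right

Solution:

┌───┬─────────────────────────┐
│A ↓│                         │
│ ╷ │ ╶─┬───╴ ┌─╴ ┌───┬─────┐ │
│ │↓│   │     │   │   │     │ │
├─┘ ├─╴ │ ┌───┴───┘ ╷ └───┐ ╵ │
│↓ ↲│   │ │         │     │   │
│ ┌─┘ ┌─┤ ╵ ┌───────┼───╴ ├───┤
│↓│   │ │   │       │     │   │
│ │ ┌─┘ └─┬─┘ ╷ ┌─╴ │ ┌─╴ │ ╶─┤
│↓│ │↱ → ↓│   │ │   │ │   │   │
│ │ │ ┌─┐ ├───┤ ├───┤ └───┴─┐ │
│↓│ │↑│ │↓│↱ ↓│ │   │       │ │
│ ╵ │ │ ╵ │ ╷ │ ╵ ╷ └───┐ ╶─┘ │
│↓  │↑│  ↓│↑│↓│   │     │     │
│ ╶─┤ └─┐ ╵ │ └─┐ │ ╶───┴─────┤
│↳ ↓│↑ ↰│↳ ↑│↳ ↓│ │           │
├─┐ └─╴ ├───┼─╴ ├─┴─────┬───╴ │
│ │↳ → ↑│   │↓ ↲│↱ → → ↓│↱ → ↓│
│ └─────┤ ╷ │ ╶─┤ ╶───┐ ╵ ┌─╴ │
│       │ │ │↳ ↓│↑ ← ↰│↳ ↑│↓ ↲│
├───╴ ╷ └─┘ └─┐ └───╴ ├─┬─┘ ┌─┤
│     │       │↳ → → ↑│ │↓ ↲│ │
│ ╷ ┌─┴───────┴─────┬─┘ │ ╶─┘ │
│ │ │               │   │↳ → ↓│
│ └─┘ ┌─────────┐ ╶─┘ ╷ └───┐ │
│     │         │     │     │↓│
│ ╶───┤ ┌───╴ ╷ ├─────┼─╴ ┌─┘ │
│     │ │     │ │     │   │↓ ↲│
├───╴ └─┘ ┌───┘ ╵ ┌─╴ │ ╶─┘ ╶─┤
│         │       │   │    ↳ B│
└─────────┴───────┴───┴───────┘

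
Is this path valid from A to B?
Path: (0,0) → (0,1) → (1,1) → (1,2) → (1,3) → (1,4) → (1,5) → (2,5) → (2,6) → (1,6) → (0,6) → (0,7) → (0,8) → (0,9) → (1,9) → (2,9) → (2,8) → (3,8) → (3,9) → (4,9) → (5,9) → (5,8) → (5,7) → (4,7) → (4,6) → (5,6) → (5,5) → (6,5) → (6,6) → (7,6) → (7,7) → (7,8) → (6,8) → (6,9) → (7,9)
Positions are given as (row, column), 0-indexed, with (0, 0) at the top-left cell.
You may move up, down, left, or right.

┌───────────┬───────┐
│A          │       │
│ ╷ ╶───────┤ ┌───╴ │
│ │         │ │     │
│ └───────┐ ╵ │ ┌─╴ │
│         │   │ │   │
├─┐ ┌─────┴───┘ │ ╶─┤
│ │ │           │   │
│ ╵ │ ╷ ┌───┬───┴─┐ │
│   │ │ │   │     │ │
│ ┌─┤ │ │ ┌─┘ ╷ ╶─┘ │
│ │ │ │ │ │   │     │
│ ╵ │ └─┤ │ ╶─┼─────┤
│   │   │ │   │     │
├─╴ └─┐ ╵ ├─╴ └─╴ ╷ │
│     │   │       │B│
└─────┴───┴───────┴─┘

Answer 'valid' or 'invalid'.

Checking path validity:
Result: All consecutive moves are passable.

valid

Correct solution:

┌───────────┬───────┐
│A ↓        │↱ → → ↓│
│ ╷ ╶───────┤ ┌───╴ │
│ │↳ → → → ↓│↑│    ↓│
│ └───────┐ ╵ │ ┌─╴ │
│         │↳ ↑│ │↓ ↲│
├─┐ ┌─────┴───┘ │ ╶─┤
│ │ │           │↳ ↓│
│ ╵ │ ╷ ┌───┬───┴─┐ │
│   │ │ │   │↓ ↰  │↓│
│ ┌─┤ │ │ ┌─┘ ╷ ╶─┘ │
│ │ │ │ │ │↓ ↲│↑ ← ↲│
│ ╵ │ └─┤ │ ╶─┼─────┤
│   │   │ │↳ ↓│  ↱ ↓│
├─╴ └─┐ ╵ ├─╴ └─╴ ╷ │
│     │   │  ↳ → ↑│B│
└─────┴───┴───────┴─┘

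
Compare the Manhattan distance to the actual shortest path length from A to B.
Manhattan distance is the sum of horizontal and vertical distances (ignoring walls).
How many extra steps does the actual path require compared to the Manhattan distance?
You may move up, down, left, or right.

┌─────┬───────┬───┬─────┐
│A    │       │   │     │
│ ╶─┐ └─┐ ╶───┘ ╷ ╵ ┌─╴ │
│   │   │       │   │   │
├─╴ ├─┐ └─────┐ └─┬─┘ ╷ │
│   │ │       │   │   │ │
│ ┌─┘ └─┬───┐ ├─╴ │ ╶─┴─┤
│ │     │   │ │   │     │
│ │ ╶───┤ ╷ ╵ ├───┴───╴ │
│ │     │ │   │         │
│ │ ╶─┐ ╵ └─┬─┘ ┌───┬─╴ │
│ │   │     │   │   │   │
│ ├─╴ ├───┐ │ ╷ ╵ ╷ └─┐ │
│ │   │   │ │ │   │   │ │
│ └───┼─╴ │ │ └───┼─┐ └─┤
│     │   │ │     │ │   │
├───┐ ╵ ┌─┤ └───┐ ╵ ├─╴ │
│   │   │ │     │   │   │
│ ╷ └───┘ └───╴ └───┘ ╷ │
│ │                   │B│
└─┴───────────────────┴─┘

Manhattan distance: |9 - 0| + |11 - 0| = 20
Actual path length: 28
Extra steps: 28 - 20 = 8

Solution:

┌─────┬───────┬───┬─────┐
│A → ↓│       │   │     │
│ ╶─┐ └─┐ ╶───┘ ╷ ╵ ┌─╴ │
│   │↳ ↓│       │   │   │
├─╴ ├─┐ └─────┐ └─┬─┘ ╷ │
│   │ │↳ → → ↓│   │   │ │
│ ┌─┘ └─┬───┐ ├─╴ │ ╶─┴─┤
│ │     │↓ ↰│↓│   │     │
│ │ ╶───┤ ╷ ╵ ├───┴───╴ │
│ │     │↓│↑ ↲│         │
│ │ ╶─┐ ╵ └─┬─┘ ┌───┬─╴ │
│ │   │  ↳ ↓│   │   │   │
│ ├─╴ ├───┐ │ ╷ ╵ ╷ └─┐ │
│ │   │   │↓│ │   │   │ │
│ └───┼─╴ │ │ └───┼─┐ └─┤
│     │   │↓│     │ │   │
├───┐ ╵ ┌─┤ └───┐ ╵ ├─╴ │
│   │   │ │↳ → ↓│   │↱ ↓│
│ ╷ └───┘ └───╴ └───┘ ╷ │
│ │            ↳ → → ↑│B│
└─┴───────────────────┴─┘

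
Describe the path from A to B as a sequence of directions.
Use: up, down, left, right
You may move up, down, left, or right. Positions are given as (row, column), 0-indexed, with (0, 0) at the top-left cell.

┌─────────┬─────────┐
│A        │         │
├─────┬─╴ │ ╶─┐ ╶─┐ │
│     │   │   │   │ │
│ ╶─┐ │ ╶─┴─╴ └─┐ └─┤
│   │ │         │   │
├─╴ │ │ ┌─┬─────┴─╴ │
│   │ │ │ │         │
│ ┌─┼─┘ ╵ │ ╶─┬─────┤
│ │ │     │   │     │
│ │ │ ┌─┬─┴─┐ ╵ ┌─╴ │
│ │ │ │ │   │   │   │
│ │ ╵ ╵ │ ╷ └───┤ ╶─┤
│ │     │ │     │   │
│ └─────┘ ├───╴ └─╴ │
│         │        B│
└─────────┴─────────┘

Finding the path and converting it to directions:
Path through cells: (0,0) → (0,1) → (0,2) → (0,3) → (0,4) → (1,4) → (1,3) → (2,3) → (2,4) → (2,5) → (2,6) → (1,6) → (1,5) → (0,5) → (0,6) → (0,7) → (1,7) → (1,8) → (2,8) → (2,9) → (3,9) → (3,8) → (3,7) → (3,6) → (3,5) → (4,5) → (4,6) → (5,6) → (5,7) → (4,7) → (4,8) → (4,9) → (5,9) → (5,8) → (6,8) → (6,9) → (7,9)
Directions: right, right, right, right, down, left, down, right, right, right, up, left, up, right, right, down, right, down, right, down, left, left, left, left, down, right, down, right, up, right, right, down, left, down, right, down

Solution:

┌─────────┬─────────┐
│A → → → ↓│↱ → ↓    │
├─────┬─╴ │ ╶─┐ ╶─┐ │
│     │↓ ↲│↑ ↰│↳ ↓│ │
│ ╶─┐ │ ╶─┴─╴ └─┐ └─┤
│   │ │↳ → → ↑  │↳ ↓│
├─╴ │ │ ┌─┬─────┴─╴ │
│   │ │ │ │↓ ← ← ← ↲│
│ ┌─┼─┘ ╵ │ ╶─┬─────┤
│ │ │     │↳ ↓│↱ → ↓│
│ │ │ ┌─┬─┴─┐ ╵ ┌─╴ │
│ │ │ │ │   │↳ ↑│↓ ↲│
│ │ ╵ ╵ │ ╷ └───┤ ╶─┤
│ │     │ │     │↳ ↓│
│ └─────┘ ├───╴ └─╴ │
│         │        B│
└─────────┴─────────┘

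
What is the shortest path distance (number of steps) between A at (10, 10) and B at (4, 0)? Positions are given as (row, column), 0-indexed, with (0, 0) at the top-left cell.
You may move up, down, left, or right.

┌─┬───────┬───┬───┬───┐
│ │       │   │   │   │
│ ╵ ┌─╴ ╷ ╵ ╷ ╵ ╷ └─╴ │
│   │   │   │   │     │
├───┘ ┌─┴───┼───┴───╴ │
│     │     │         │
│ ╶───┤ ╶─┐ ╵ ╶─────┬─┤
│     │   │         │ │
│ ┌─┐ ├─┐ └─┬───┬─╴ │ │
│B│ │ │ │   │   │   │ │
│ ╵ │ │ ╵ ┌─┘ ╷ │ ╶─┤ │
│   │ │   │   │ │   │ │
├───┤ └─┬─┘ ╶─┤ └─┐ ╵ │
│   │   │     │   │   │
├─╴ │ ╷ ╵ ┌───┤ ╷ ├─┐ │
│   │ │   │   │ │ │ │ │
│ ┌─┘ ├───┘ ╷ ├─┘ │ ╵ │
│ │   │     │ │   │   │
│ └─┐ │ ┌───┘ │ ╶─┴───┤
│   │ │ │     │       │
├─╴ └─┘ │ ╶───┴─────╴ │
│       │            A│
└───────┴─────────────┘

Finding path from (10, 10) to (4, 0):
Path: (10,10) → (9,10) → (9,9) → (9,8) → (9,7) → (8,7) → (8,8) → (7,8) → (6,8) → (6,7) → (5,7) → (4,7) → (4,6) → (5,6) → (5,5) → (6,5) → (6,4) → (7,4) → (7,3) → (6,3) → (6,2) → (5,2) → (4,2) → (3,2) → (3,1) → (3,0) → (4,0)
Distance: 26 steps

Solution:

┌─┬───────┬───┬───┬───┐
│ │       │   │   │   │
│ ╵ ┌─╴ ╷ ╵ ╷ ╵ ╷ └─╴ │
│   │   │   │   │     │
├───┘ ┌─┴───┼───┴───╴ │
│     │     │         │
│ ╶───┤ ╶─┐ ╵ ╶─────┬─┤
│↓ ← ↰│   │         │ │
│ ┌─┐ ├─┐ └─┬───┬─╴ │ │
│B│ │↑│ │   │↓ ↰│   │ │
│ ╵ │ │ ╵ ┌─┘ ╷ │ ╶─┤ │
│   │↑│   │↓ ↲│↑│   │ │
├───┤ └─┬─┘ ╶─┤ └─┐ ╵ │
│   │↑ ↰│↓ ↲  │↑ ↰│   │
├─╴ │ ╷ ╵ ┌───┤ ╷ ├─┐ │
│   │ │↑ ↲│   │ │↑│ │ │
│ ┌─┘ ├───┘ ╷ ├─┘ │ ╵ │
│ │   │     │ │↱ ↑│   │
│ └─┐ │ ┌───┘ │ ╶─┴───┤
│   │ │ │     │↑ ← ← ↰│
├─╴ └─┘ │ ╶───┴─────╴ │
│       │            A│
└───────┴─────────────┘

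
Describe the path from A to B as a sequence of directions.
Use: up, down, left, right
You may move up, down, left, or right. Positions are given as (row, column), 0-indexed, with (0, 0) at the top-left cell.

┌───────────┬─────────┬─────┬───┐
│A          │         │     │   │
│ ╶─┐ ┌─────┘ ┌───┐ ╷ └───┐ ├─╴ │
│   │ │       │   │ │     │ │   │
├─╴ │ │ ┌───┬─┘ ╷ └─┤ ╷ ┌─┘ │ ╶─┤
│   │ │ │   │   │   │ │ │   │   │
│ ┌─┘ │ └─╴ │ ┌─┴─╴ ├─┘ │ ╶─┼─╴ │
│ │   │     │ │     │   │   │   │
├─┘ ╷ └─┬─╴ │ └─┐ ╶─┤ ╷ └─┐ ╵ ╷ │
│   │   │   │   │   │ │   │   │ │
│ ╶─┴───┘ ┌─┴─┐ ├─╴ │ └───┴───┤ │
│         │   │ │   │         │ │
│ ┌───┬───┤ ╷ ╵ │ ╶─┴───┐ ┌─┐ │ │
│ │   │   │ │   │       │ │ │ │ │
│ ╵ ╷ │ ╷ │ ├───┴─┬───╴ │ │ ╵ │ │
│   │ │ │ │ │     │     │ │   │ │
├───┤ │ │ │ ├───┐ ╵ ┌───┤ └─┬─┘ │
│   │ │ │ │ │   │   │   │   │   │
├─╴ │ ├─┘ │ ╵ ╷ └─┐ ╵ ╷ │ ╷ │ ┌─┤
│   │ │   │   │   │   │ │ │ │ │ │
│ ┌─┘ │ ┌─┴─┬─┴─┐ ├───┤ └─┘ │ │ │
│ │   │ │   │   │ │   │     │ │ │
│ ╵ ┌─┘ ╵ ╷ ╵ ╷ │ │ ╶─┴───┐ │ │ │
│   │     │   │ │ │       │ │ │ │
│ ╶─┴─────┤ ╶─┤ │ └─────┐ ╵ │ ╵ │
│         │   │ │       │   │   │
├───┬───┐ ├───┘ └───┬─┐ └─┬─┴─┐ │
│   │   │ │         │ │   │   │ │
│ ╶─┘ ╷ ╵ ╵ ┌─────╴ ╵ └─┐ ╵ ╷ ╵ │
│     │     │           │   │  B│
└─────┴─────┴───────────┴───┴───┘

Finding the path and converting it to directions:
Path through cells: (0,0) → (0,1) → (0,2) → (1,2) → (2,2) → (3,2) → (3,1) → (4,1) → (4,0) → (5,0) → (5,1) → (5,2) → (5,3) → (5,4) → (4,4) → (4,5) → (3,5) → (3,4) → (3,3) → (2,3) → (1,3) → (1,4) → (1,5) → (1,6) → (0,6) → (0,7) → (0,8) → (0,9) → (0,10) → (1,10) → (1,11) → (2,11) → (3,11) → (3,10) → (4,10) → (5,10) → (5,11) → (5,12) → (6,12) → (7,12) → (8,12) → (8,13) → (9,13) → (10,13) → (10,12) → (10,11) → (9,11) → (8,11) → (8,10) → (9,10) → (9,9) → (8,9) → (7,9) → (7,10) → (7,11) → (6,11) → (6,10) → (6,9) → (6,8) → (5,8) → (5,9) → (4,9) → (4,8) → (3,8) → (3,9) → (2,9) → (2,8) → (1,8) → (1,7) → (2,7) → (2,6) → (3,6) → (4,6) → (4,7) → (5,7) → (6,7) → (6,6) → (5,6) → (5,5) → (6,5) → (7,5) → (8,5) → (9,5) → (9,6) → (8,6) → (8,7) → (9,7) → (9,8) → (10,8) → (11,8) → (12,8) → (12,9) → (12,10) → (12,11) → (13,11) → (13,12) → (14,12) → (14,13) → (13,13) → (13,14) → (14,14) → (14,15)
Directions: right, right, down, down, down, left, down, left, down, right, right, right, right, up, right, up, left, left, up, up, right, right, right, up, right, right, right, right, down, right, down, down, left, down, down, right, right, down, down, down, right, down, down, left, left, up, up, left, down, left, up, up, right, right, up, left, left, left, up, right, up, left, up, right, up, left, up, left, down, left, down, down, right, down, down, left, up, left, down, down, down, down, right, up, right, down, right, down, down, down, right, right, right, down, right, down, right, up, right, down, right

Solution:

┌───────────┬─────────┬─────┬───┐
│A → ↓      │↱ → → → ↓│     │   │
│ ╶─┐ ┌─────┘ ┌───┐ ╷ └───┐ ├─╴ │
│   │↓│↱ → → ↑│↓ ↰│ │↳ ↓  │ │   │
├─╴ │ │ ┌───┬─┘ ╷ └─┤ ╷ ┌─┘ │ ╶─┤
│   │↓│↑│   │↓ ↲│↑ ↰│ │↓│   │   │
│ ┌─┘ │ └─╴ │ ┌─┴─╴ ├─┘ │ ╶─┼─╴ │
│ │↓ ↲│↑ ← ↰│↓│  ↱ ↑│↓ ↲│   │   │
├─┘ ╷ └─┬─╴ │ └─┐ ╶─┤ ╷ └─┐ ╵ ╷ │
│↓ ↲│   │↱ ↑│↳ ↓│↑ ↰│↓│   │   │ │
│ ╶─┴───┘ ┌─┴─┐ ├─╴ │ └───┴───┤ │
│↳ → → → ↑│↓ ↰│↓│↱ ↑│↳ → ↓    │ │
│ ┌───┬───┤ ╷ ╵ │ ╶─┴───┐ ┌─┐ │ │
│ │   │   │↓│↑ ↲│↑ ← ← ↰│↓│ │ │ │
│ ╵ ╷ │ ╷ │ ├───┴─┬───╴ │ │ ╵ │ │
│   │ │ │ │↓│     │↱ → ↑│↓│   │ │
├───┤ │ │ │ ├───┐ ╵ ┌───┤ └─┬─┘ │
│   │ │ │ │↓│↱ ↓│  ↑│↓ ↰│↳ ↓│   │
├─╴ │ ├─┘ │ ╵ ╷ └─┐ ╵ ╷ │ ╷ │ ┌─┤
│   │ │   │↳ ↑│↳ ↓│↑ ↲│↑│ │↓│ │ │
│ ┌─┘ │ ┌─┴─┬─┴─┐ ├───┤ └─┘ │ │ │
│ │   │ │   │   │↓│   │↑ ← ↲│ │ │
│ ╵ ┌─┘ ╵ ╷ ╵ ╷ │ │ ╶─┴───┐ │ │ │
│   │     │   │ │↓│       │ │ │ │
│ ╶─┴─────┤ ╶─┤ │ └─────┐ ╵ │ ╵ │
│         │   │ │↳ → → ↓│   │   │
├───┬───┐ ├───┘ └───┬─┐ └─┬─┴─┐ │
│   │   │ │         │ │↳ ↓│↱ ↓│ │
│ ╶─┘ ╷ ╵ ╵ ┌─────╴ ╵ └─┐ ╵ ╷ ╵ │
│     │     │           │↳ ↑│↳ B│
└─────┴─────┴───────────┴───┴───┘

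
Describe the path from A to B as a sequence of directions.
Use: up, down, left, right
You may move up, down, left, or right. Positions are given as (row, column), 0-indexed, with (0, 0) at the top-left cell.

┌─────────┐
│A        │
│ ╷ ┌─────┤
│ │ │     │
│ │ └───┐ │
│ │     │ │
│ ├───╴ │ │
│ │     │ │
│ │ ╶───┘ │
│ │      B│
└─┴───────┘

Finding the path and converting it to directions:
Path through cells: (0,0) → (0,1) → (1,1) → (2,1) → (2,2) → (2,3) → (3,3) → (3,2) → (3,1) → (4,1) → (4,2) → (4,3) → (4,4)
Directions: right, down, down, right, right, down, left, left, down, right, right, right

Solution:

┌─────────┐
│A ↓      │
│ ╷ ┌─────┤
│ │↓│     │
│ │ └───┐ │
│ │↳ → ↓│ │
│ ├───╴ │ │
│ │↓ ← ↲│ │
│ │ ╶───┘ │
│ │↳ → → B│
└─┴───────┘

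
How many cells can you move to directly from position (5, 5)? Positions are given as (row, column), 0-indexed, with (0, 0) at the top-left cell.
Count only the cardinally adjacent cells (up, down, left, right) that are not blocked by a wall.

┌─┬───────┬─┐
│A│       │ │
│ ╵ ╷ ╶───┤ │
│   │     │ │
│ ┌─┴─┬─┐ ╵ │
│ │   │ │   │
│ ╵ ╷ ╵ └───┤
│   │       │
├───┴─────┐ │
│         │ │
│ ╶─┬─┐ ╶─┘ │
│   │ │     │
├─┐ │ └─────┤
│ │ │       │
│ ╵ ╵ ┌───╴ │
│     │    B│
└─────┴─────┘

Checking passable neighbors of (5, 5):
Neighbors: (4, 5), (5, 4)
Count: 2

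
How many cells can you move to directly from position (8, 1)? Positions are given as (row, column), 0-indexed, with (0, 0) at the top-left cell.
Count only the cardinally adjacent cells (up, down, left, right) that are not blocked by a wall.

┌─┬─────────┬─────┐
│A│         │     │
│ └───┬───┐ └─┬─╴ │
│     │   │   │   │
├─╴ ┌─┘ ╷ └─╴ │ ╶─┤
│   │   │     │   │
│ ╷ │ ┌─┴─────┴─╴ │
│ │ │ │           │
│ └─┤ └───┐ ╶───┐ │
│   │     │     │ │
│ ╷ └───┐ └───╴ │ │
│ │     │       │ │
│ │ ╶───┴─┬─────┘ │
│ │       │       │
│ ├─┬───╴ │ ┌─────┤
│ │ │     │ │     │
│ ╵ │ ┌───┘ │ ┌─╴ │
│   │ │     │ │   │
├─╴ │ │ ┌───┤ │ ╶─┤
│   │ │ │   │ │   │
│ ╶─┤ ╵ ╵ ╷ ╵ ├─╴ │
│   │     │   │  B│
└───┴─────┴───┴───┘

Checking passable neighbors of (8, 1):
Neighbors: (7, 1), (9, 1), (8, 0)
Count: 3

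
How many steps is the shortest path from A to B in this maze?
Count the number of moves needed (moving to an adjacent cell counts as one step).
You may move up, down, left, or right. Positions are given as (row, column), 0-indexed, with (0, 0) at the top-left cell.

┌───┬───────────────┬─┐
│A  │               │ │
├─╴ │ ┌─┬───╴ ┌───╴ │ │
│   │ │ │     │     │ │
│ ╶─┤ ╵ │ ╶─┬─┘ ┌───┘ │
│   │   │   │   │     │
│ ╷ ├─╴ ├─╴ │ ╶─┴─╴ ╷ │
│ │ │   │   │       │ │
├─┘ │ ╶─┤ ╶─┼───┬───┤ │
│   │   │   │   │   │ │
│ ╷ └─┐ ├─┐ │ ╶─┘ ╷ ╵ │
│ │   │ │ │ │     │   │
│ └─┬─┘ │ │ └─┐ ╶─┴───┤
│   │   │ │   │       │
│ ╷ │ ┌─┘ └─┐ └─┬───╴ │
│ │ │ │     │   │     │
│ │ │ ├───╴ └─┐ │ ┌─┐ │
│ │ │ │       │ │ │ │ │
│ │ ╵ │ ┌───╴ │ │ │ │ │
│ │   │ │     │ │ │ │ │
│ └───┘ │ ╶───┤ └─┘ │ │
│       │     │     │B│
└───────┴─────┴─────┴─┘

Using BFS to find shortest path:
Start: (0, 0), End: (10, 10)
Path found:
(0,0) → (0,1) → (1,1) → (1,0) → (2,0) → (2,1) → (3,1) → (4,1) → (4,0) → (5,0) → (6,0) → (6,1) → (7,1) → (8,1) → (9,1) → (9,2) → (8,2) → (7,2) → (6,2) → (6,3) → (5,3) → (4,3) → (4,2) → (3,2) → (3,3) → (2,3) → (2,2) → (1,2) → (0,2) → (0,3) → (0,4) → (0,5) → (0,6) → (0,7) → (0,8) → (0,9) → (1,9) → (1,8) → (1,7) → (2,7) → (2,6) → (3,6) → (3,7) → (3,8) → (3,9) → (2,9) → (2,10) → (3,10) → (4,10) → (5,10) → (5,9) → (4,9) → (4,8) → (5,8) → (5,7) → (6,7) → (6,8) → (6,9) → (6,10) → (7,10) → (8,10) → (9,10) → (10,10)
Number of steps: 62

Solution:

┌───┬───────────────┬─┐
│A ↓│↱ → → → → → → ↓│ │
├─╴ │ ┌─┬───╴ ┌───╴ │ │
│↓ ↲│↑│ │     │↓ ← ↲│ │
│ ╶─┤ ╵ │ ╶─┬─┘ ┌───┘ │
│↳ ↓│↑ ↰│   │↓ ↲│  ↱ ↓│
│ ╷ ├─╴ ├─╴ │ ╶─┴─╴ ╷ │
│ │↓│↱ ↑│   │↳ → → ↑│↓│
├─┘ │ ╶─┤ ╶─┼───┬───┤ │
│↓ ↲│↑ ↰│   │   │↓ ↰│↓│
│ ╷ └─┐ ├─┐ │ ╶─┘ ╷ ╵ │
│↓│   │↑│ │ │  ↓ ↲│↑ ↲│
│ └─┬─┘ │ │ └─┐ ╶─┴───┤
│↳ ↓│↱ ↑│ │   │↳ → → ↓│
│ ╷ │ ┌─┘ └─┐ └─┬───╴ │
│ │↓│↑│     │   │    ↓│
│ │ │ ├───╴ └─┐ │ ┌─┐ │
│ │↓│↑│       │ │ │ │↓│
│ │ ╵ │ ┌───╴ │ │ │ │ │
│ │↳ ↑│ │     │ │ │ │↓│
│ └───┘ │ ╶───┤ └─┘ │ │
│       │     │     │B│
└───────┴─────┴─────┴─┘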